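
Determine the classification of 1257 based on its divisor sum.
deficient

Proper divisors of 1257: sum = 1 + 3 + 419 = 423
Since 423 < 1257, 1257 is deficient.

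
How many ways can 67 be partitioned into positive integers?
2679689

p(n) counts ways to write n as a sum of positive integers (order ignored).
Euler's pentagonal recurrence: p(k) = p(k-1) + p(k-2) - p(k-5) - p(k-7) + p(k-12) + p(k-15) - ... (offsets j(3j∓1)/2, signs ++--, p(0)=1, p(<0)=0).
DP table for k = 0..66: p(0)=1, p(1)=1, p(2)=2, p(3)=3, p(4)=5, p(5)=7, p(6)=11, p(7)=15, p(8)=22, p(9)=30, p(10)=42, p(11)=56, p(12)=77, p(13)=101, p(14)=135, p(15)=176, p(16)=231, p(17)=297, p(18)=385, p(19)=490, p(20)=627, p(21)=792, p(22)=1002, p(23)=1255, p(24)=1575, p(25)=1958, p(26)=2436, p(27)=3010, p(28)=3718, p(29)=4565, p(30)=5604, p(31)=6842, p(32)=8349, p(33)=10143, p(34)=12310, p(35)=14883, p(36)=17977, p(37)=21637, p(38)=26015, p(39)=31185, p(40)=37338, p(41)=44583, p(42)=53174, p(43)=63261, p(44)=75175, p(45)=89134, p(46)=105558, p(47)=124754, p(48)=147273, p(49)=173525, p(50)=204226, p(51)=239943, p(52)=281589, p(53)=329931, p(54)=386155, p(55)=451276, p(56)=526823, p(57)=614154, p(58)=715220, p(59)=831820, p(60)=966467, p(61)=1121505, p(62)=1300156, p(63)=1505499, p(64)=1741630, p(65)=2012558, p(66)=2323520.
Final step: p(67) = p(66) + p(65) - p(62) - p(60) + p(55) + p(52) - p(45) - p(41) + p(32) + p(27) - p(16) - p(10)
= 2323520 + 2012558 - 1300156 - 966467 + 451276 + 281589 - 89134 - 44583 + 8349 + 3010 - 231 - 42
= 2679689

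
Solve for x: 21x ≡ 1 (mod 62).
3

gcd(21, 62) = 1, so the inverse exists.
Extended Euclidean algorithm on (62, 21):
62 = 2 × 21 + 20  ⟹  20 = (1)·62 + (-2)·21
21 = 1 × 20 + 1  ⟹  1 = (-1)·62 + (3)·21
So (3)·21 ≡ 1 (mod 62), i.e. 21^(-1) ≡ 3 (mod 62).
Check: 21 × 3 = 63 ≡ 1 (mod 62)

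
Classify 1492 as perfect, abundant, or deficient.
deficient

Proper divisors of 1492: sum = 1 + 2 + 4 + 373 + 746 = 1126
Since 1126 < 1492, 1492 is deficient.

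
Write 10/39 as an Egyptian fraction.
1/4 + 1/156

Greedy algorithm:
10/39: ceiling(39/10) = 4, use 1/4
1/156: ceiling(156/1) = 156, use 1/156
Result: 10/39 = 1/4 + 1/156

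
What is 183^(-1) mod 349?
267

gcd(183, 349) = 1, so the inverse exists.
Extended Euclidean algorithm on (349, 183):
349 = 1 × 183 + 166  ⟹  166 = (1)·349 + (-1)·183
183 = 1 × 166 + 17  ⟹  17 = (-1)·349 + (2)·183
166 = 9 × 17 + 13  ⟹  13 = (10)·349 + (-19)·183
17 = 1 × 13 + 4  ⟹  4 = (-11)·349 + (21)·183
13 = 3 × 4 + 1  ⟹  1 = (43)·349 + (-82)·183
So (-82)·183 ≡ 1 (mod 349), i.e. 183^(-1) ≡ -82 ≡ 267 (mod 349).
Check: 183 × 267 = 48861 ≡ 1 (mod 349)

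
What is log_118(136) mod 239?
180

Baby-step giant-step with step n = ⌈√239⌉ = 16.
Baby steps 118^j mod 239 (j:value) for j=0..15: 0:1, 1:118, 2:62, 3:146, 4:20, 5:209, 6:45, 7:52, 8:161, 9:117, 10:183, 11:84, 12:113, 13:189, 14:75, 15:7.
Giant-step multiplier: 118^(-16) ≡ 118^(238-16) = 118^222 ≡ 182 (mod 239).
Giant steps γ_i = 136·182^i mod 239: γ_0=136, γ_1=135, γ_2=192, γ_3=50, γ_4=18, γ_5=169, γ_6=166, γ_7=98, γ_8=150, γ_9=54, γ_10=29, γ_11=20 (in table at j=4).
x = i·n + j = 11·16 + 4 = 180.
Check: 118^180 ≡ 136 (mod 239).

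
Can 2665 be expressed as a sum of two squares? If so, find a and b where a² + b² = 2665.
8² + 51² (a=8, b=51)

Factorization: 2665 = 5 × 13 × 41
By Fermat: n is sum of two squares iff every prime p ≡ 3 (mod 4) appears to even power.
All primes ≡ 3 (mod 4) appear to even power.
Search a = 0, 1, 2, … for 2665 - a² a perfect square: first hit at a = 8: 2665 - 64 = 2601 = 51².
2665 = 8² + 51² = 64 + 2601 ✓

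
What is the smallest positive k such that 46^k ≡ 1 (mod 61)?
30

61 is prime, so ord(46) divides φ(61) = 60.
Divisors of 60: 1, 2, 3, 4, 5, 6, 10, 12, 15, 20, 30, 60.
Repeated squaring: 46^1 ≡ 46, 46^2 ≡ 42, 46^4 ≡ 56, 46^8 ≡ 25, 46^16 ≡ 15, 46^32 ≡ 42 (mod 61).
Test 46^d mod 61 for each divisor d in increasing order:
46^1 ≡ 46
46^2 ≡ 42
46^3 = 46^2·46^1 ≡ 41
46^4 ≡ 56
46^5 = 46^4·46^1 ≡ 14
46^6 = 46^4·46^2 ≡ 34
46^10 = 46^8·46^2 ≡ 13
46^12 = 46^8·46^4 ≡ 58
46^15 = 46^8·46^4·46^2·46^1 ≡ 60
46^20 = 46^16·46^4 ≡ 47
46^30 = 46^16·46^8·46^4·46^2 ≡ 1  ← first divisor giving 1
The order is 30.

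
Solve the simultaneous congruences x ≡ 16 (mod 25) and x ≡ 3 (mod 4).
91

Using Chinese Remainder Theorem:
M = 25 × 4 = 100
M1 = 4, M2 = 25
y1 = 4^(-1) mod 25 = 19
y2 = 25^(-1) mod 4 = 1
x = (16×4×19 + 3×25×1) mod 100 = 91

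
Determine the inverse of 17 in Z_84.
5

gcd(17, 84) = 1, so the inverse exists.
Extended Euclidean algorithm on (84, 17):
84 = 4 × 17 + 16  ⟹  16 = (1)·84 + (-4)·17
17 = 1 × 16 + 1  ⟹  1 = (-1)·84 + (5)·17
So (5)·17 ≡ 1 (mod 84), i.e. 17^(-1) ≡ 5 (mod 84).
Check: 17 × 5 = 85 ≡ 1 (mod 84)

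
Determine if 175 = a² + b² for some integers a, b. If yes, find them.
Not possible

Factorization: 175 = 5^2 × 7
By Fermat: n is sum of two squares iff every prime p ≡ 3 (mod 4) appears to even power.
Prime(s) ≡ 3 (mod 4) with odd exponent: [(7, 1)]
Therefore 175 cannot be expressed as a² + b².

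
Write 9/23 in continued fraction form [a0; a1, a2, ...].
[0; 2, 1, 1, 4]

Euclidean algorithm steps:
9 = 0 × 23 + 9
23 = 2 × 9 + 5
9 = 1 × 5 + 4
5 = 1 × 4 + 1
4 = 4 × 1 + 0
Continued fraction: [0; 2, 1, 1, 4]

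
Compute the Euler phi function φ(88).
40

88 = 2^3 × 11
φ(n) = n × ∏(1 - 1/p) for each prime p dividing n
φ(88) = 88 × (1 - 1/2) × (1 - 1/11) = 40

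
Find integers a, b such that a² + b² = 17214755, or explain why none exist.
Not possible

Factorization: 17214755 = 5 × 151^3
By Fermat: n is sum of two squares iff every prime p ≡ 3 (mod 4) appears to even power.
Prime(s) ≡ 3 (mod 4) with odd exponent: [(151, 3)]
Therefore 17214755 cannot be expressed as a² + b².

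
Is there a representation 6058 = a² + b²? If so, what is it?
27² + 73² (a=27, b=73)

Factorization: 6058 = 2 × 13 × 233
By Fermat: n is sum of two squares iff every prime p ≡ 3 (mod 4) appears to even power.
All primes ≡ 3 (mod 4) appear to even power.
Search a = 0, 1, 2, … for 6058 - a² a perfect square: first hit at a = 27: 6058 - 729 = 5329 = 73².
6058 = 27² + 73² = 729 + 5329 ✓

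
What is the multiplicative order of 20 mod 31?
15

31 is prime, so ord(20) divides φ(31) = 30.
Divisors of 30: 1, 2, 3, 5, 6, 10, 15, 30.
Repeated squaring: 20^1 ≡ 20, 20^2 ≡ 28, 20^4 ≡ 9, 20^8 ≡ 19, 20^16 ≡ 20 (mod 31).
Test 20^d mod 31 for each divisor d in increasing order:
20^1 ≡ 20
20^2 ≡ 28
20^3 = 20^2·20^1 ≡ 2
20^5 = 20^4·20^1 ≡ 25
20^6 = 20^4·20^2 ≡ 4
20^10 = 20^8·20^2 ≡ 5
20^15 = 20^8·20^4·20^2·20^1 ≡ 1  ← first divisor giving 1
The order is 15.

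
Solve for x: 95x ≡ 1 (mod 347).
263

gcd(95, 347) = 1, so the inverse exists.
Extended Euclidean algorithm on (347, 95):
347 = 3 × 95 + 62  ⟹  62 = (1)·347 + (-3)·95
95 = 1 × 62 + 33  ⟹  33 = (-1)·347 + (4)·95
62 = 1 × 33 + 29  ⟹  29 = (2)·347 + (-7)·95
33 = 1 × 29 + 4  ⟹  4 = (-3)·347 + (11)·95
29 = 7 × 4 + 1  ⟹  1 = (23)·347 + (-84)·95
So (-84)·95 ≡ 1 (mod 347), i.e. 95^(-1) ≡ -84 ≡ 263 (mod 347).
Check: 95 × 263 = 24985 ≡ 1 (mod 347)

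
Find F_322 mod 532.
379

Matrix identity: Q^n = [[F_(n+1), F_n], [F_n, F_(n-1)]] with Q = [[1,1],[1,0]].
n = 322 = 101000010₂. Square-and-multiply, entries mod 532:
Q^1 = [[1,1],[1,0]]
Q^2 = (Q^1)² = [[2,1],[1,1]]
Q^5 = (Q^2)²·Q = [[8,5],[5,3]]
Q^10 = (Q^5)² = [[89,55],[55,34]]
Q^20 = (Q^10)² = [[306,381],[381,457]]
Q^40 = (Q^20)² = [[461,231],[231,230]]
Q^80 = (Q^40)² = [[414,21],[21,393]]
Q^161 = (Q^80)²·Q = [[456,1],[1,455]]
Q^322 = (Q^161)² = [[457,379],[379,78]]
F_322 mod 532 = Q^322[0][1] = 379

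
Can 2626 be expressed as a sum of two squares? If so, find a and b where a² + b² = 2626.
5² + 51² (a=5, b=51)

Factorization: 2626 = 2 × 13 × 101
By Fermat: n is sum of two squares iff every prime p ≡ 3 (mod 4) appears to even power.
All primes ≡ 3 (mod 4) appear to even power.
Search a = 0, 1, 2, … for 2626 - a² a perfect square: first hit at a = 5: 2626 - 25 = 2601 = 51².
2626 = 5² + 51² = 25 + 2601 ✓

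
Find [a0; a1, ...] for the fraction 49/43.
[1; 7, 6]

Euclidean algorithm steps:
49 = 1 × 43 + 6
43 = 7 × 6 + 1
6 = 6 × 1 + 0
Continued fraction: [1; 7, 6]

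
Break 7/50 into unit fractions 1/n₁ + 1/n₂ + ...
1/8 + 1/67 + 1/13400

Greedy algorithm:
7/50: ceiling(50/7) = 8, use 1/8
3/200: ceiling(200/3) = 67, use 1/67
1/13400: ceiling(13400/1) = 13400, use 1/13400
Result: 7/50 = 1/8 + 1/67 + 1/13400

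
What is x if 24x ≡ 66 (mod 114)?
x ≡ 17 (mod 19)

gcd(24, 114) = 6, which divides 66, so solutions exist.
Divide through by 6: 4x ≡ 11 (mod 19).
Find 4^(-1) mod 19 by the extended Euclidean algorithm:
19 = 4 × 4 + 3  ⟹  3 = (1)·19 + (-4)·4
4 = 1 × 3 + 1  ⟹  1 = (-1)·19 + (5)·4
So (5)·4 ≡ 1 (mod 19), i.e. 4^(-1) ≡ 5 (mod 19).
x ≡ 5 × 11 = 55 ≡ 17 (mod 19).
Check: 24 × 17 = 408 ≡ 66 (mod 114).
x ≡ 17 (mod 19), giving 6 solutions mod 114.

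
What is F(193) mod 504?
1

Matrix identity: Q^n = [[F_(n+1), F_n], [F_n, F_(n-1)]] with Q = [[1,1],[1,0]].
n = 193 = 11000001₂. Square-and-multiply, entries mod 504:
Q^1 = [[1,1],[1,0]]
Q^3 = (Q^1)²·Q = [[3,2],[2,1]]
Q^6 = (Q^3)² = [[13,8],[8,5]]
Q^12 = (Q^6)² = [[233,144],[144,89]]
Q^24 = (Q^12)² = [[433,0],[0,433]]
Q^48 = (Q^24)² = [[1,0],[0,1]]
Q^96 = (Q^48)² = [[1,0],[0,1]]
Q^193 = (Q^96)²·Q = [[1,1],[1,0]]
F_193 mod 504 = Q^193[0][1] = 1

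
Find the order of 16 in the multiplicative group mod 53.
13

53 is prime, so ord(16) divides φ(53) = 52.
Divisors of 52: 1, 2, 4, 13, 26, 52.
Repeated squaring: 16^1 ≡ 16, 16^2 ≡ 44, 16^4 ≡ 28, 16^8 ≡ 42, 16^16 ≡ 15, 16^32 ≡ 13 (mod 53).
Test 16^d mod 53 for each divisor d in increasing order:
16^1 ≡ 16
16^2 ≡ 44
16^4 ≡ 28
16^13 = 16^8·16^4·16^1 ≡ 1  ← first divisor giving 1
The order is 13.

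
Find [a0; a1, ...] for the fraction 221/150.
[1; 2, 8, 1, 7]

Euclidean algorithm steps:
221 = 1 × 150 + 71
150 = 2 × 71 + 8
71 = 8 × 8 + 7
8 = 1 × 7 + 1
7 = 7 × 1 + 0
Continued fraction: [1; 2, 8, 1, 7]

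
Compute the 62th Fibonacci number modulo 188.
93

Matrix identity: Q^n = [[F_(n+1), F_n], [F_n, F_(n-1)]] with Q = [[1,1],[1,0]].
n = 62 = 111110₂. Square-and-multiply, entries mod 188:
Q^1 = [[1,1],[1,0]]
Q^3 = (Q^1)²·Q = [[3,2],[2,1]]
Q^7 = (Q^3)²·Q = [[21,13],[13,8]]
Q^15 = (Q^7)²·Q = [[47,46],[46,1]]
Q^31 = (Q^15)²·Q = [[141,1],[1,140]]
Q^62 = (Q^31)² = [[142,93],[93,49]]
F_62 mod 188 = Q^62[0][1] = 93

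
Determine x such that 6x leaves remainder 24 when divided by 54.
x ≡ 4 (mod 9)

gcd(6, 54) = 6, which divides 24, so solutions exist.
Divide through by 6: x ≡ 4 (mod 9).
The coefficient of x is now 1, so x ≡ 4 (mod 9).
Check: 6 × 4 = 24 ≡ 24 (mod 54).
x ≡ 4 (mod 9), giving 6 solutions mod 54.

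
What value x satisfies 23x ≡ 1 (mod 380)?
347

gcd(23, 380) = 1, so the inverse exists.
Extended Euclidean algorithm on (380, 23):
380 = 16 × 23 + 12  ⟹  12 = (1)·380 + (-16)·23
23 = 1 × 12 + 11  ⟹  11 = (-1)·380 + (17)·23
12 = 1 × 11 + 1  ⟹  1 = (2)·380 + (-33)·23
So (-33)·23 ≡ 1 (mod 380), i.e. 23^(-1) ≡ -33 ≡ 347 (mod 380).
Check: 23 × 347 = 7981 ≡ 1 (mod 380)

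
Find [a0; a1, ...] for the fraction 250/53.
[4; 1, 2, 1, 1, 7]

Euclidean algorithm steps:
250 = 4 × 53 + 38
53 = 1 × 38 + 15
38 = 2 × 15 + 8
15 = 1 × 8 + 7
8 = 1 × 7 + 1
7 = 7 × 1 + 0
Continued fraction: [4; 1, 2, 1, 1, 7]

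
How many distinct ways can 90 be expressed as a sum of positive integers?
56634173

p(n) counts ways to write n as a sum of positive integers (order ignored).
Euler's pentagonal recurrence: p(k) = p(k-1) + p(k-2) - p(k-5) - p(k-7) + p(k-12) + p(k-15) - ... (offsets j(3j∓1)/2, signs ++--, p(0)=1, p(<0)=0).
DP table for k = 0..89: p(0)=1, p(1)=1, p(2)=2, p(3)=3, p(4)=5, p(5)=7, p(6)=11, p(7)=15, p(8)=22, p(9)=30, p(10)=42, p(11)=56, p(12)=77, p(13)=101, p(14)=135, p(15)=176, p(16)=231, p(17)=297, p(18)=385, p(19)=490, p(20)=627, p(21)=792, p(22)=1002, p(23)=1255, p(24)=1575, p(25)=1958, p(26)=2436, p(27)=3010, p(28)=3718, p(29)=4565, p(30)=5604, p(31)=6842, p(32)=8349, p(33)=10143, p(34)=12310, p(35)=14883, p(36)=17977, p(37)=21637, p(38)=26015, p(39)=31185, p(40)=37338, p(41)=44583, p(42)=53174, p(43)=63261, p(44)=75175, p(45)=89134, p(46)=105558, p(47)=124754, p(48)=147273, p(49)=173525, p(50)=204226, p(51)=239943, p(52)=281589, p(53)=329931, p(54)=386155, p(55)=451276, p(56)=526823, p(57)=614154, p(58)=715220, p(59)=831820, p(60)=966467, p(61)=1121505, p(62)=1300156, p(63)=1505499, p(64)=1741630, p(65)=2012558, p(66)=2323520, p(67)=2679689, p(68)=3087735, p(69)=3554345, p(70)=4087968, p(71)=4697205, p(72)=5392783, p(73)=6185689, p(74)=7089500, p(75)=8118264, p(76)=9289091, p(77)=10619863, p(78)=12132164, p(79)=13848650, p(80)=15796476, p(81)=18004327, p(82)=20506255, p(83)=23338469, p(84)=26543660, p(85)=30167357, p(86)=34262962, p(87)=38887673, p(88)=44108109, p(89)=49995925.
Final step: p(90) = p(89) + p(88) - p(85) - p(83) + p(78) + p(75) - p(68) - p(64) + p(55) + p(50) - p(39) - p(33) + p(20) + p(13)
= 49995925 + 44108109 - 30167357 - 23338469 + 12132164 + 8118264 - 3087735 - 1741630 + 451276 + 204226 - 31185 - 10143 + 627 + 101
= 56634173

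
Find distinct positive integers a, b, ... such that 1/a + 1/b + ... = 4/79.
1/20 + 1/1580

Greedy algorithm:
4/79: ceiling(79/4) = 20, use 1/20
1/1580: ceiling(1580/1) = 1580, use 1/1580
Result: 4/79 = 1/20 + 1/1580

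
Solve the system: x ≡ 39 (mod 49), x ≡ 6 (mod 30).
186

Using Chinese Remainder Theorem:
M = 49 × 30 = 1470
M1 = 30, M2 = 49
y1 = 30^(-1) mod 49 = 18
y2 = 49^(-1) mod 30 = 19
x = (39×30×18 + 6×49×19) mod 1470 = 186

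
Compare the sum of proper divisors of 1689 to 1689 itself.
deficient

Proper divisors of 1689: sum = 1 + 3 + 563 = 567
Since 567 < 1689, 1689 is deficient.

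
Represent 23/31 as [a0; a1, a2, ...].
[0; 1, 2, 1, 7]

Euclidean algorithm steps:
23 = 0 × 31 + 23
31 = 1 × 23 + 8
23 = 2 × 8 + 7
8 = 1 × 7 + 1
7 = 7 × 1 + 0
Continued fraction: [0; 1, 2, 1, 7]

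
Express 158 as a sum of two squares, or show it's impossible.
Not possible

Factorization: 158 = 2 × 79
By Fermat: n is sum of two squares iff every prime p ≡ 3 (mod 4) appears to even power.
Prime(s) ≡ 3 (mod 4) with odd exponent: [(79, 1)]
Therefore 158 cannot be expressed as a² + b².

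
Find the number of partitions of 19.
490

p(n) counts ways to write n as a sum of positive integers (order ignored).
Euler's pentagonal recurrence: p(k) = p(k-1) + p(k-2) - p(k-5) - p(k-7) + p(k-12) + p(k-15) - ... (offsets j(3j∓1)/2, signs ++--, p(0)=1, p(<0)=0).
DP table for k = 0..18: p(0)=1, p(1)=1, p(2)=2, p(3)=3, p(4)=5, p(5)=7, p(6)=11, p(7)=15, p(8)=22, p(9)=30, p(10)=42, p(11)=56, p(12)=77, p(13)=101, p(14)=135, p(15)=176, p(16)=231, p(17)=297, p(18)=385.
Final step: p(19) = p(18) + p(17) - p(14) - p(12) + p(7) + p(4)
= 385 + 297 - 135 - 77 + 15 + 5
= 490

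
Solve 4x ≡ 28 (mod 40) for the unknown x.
x ≡ 7 (mod 10)

gcd(4, 40) = 4, which divides 28, so solutions exist.
Divide through by 4: x ≡ 7 (mod 10).
The coefficient of x is now 1, so x ≡ 7 (mod 10).
Check: 4 × 7 = 28 ≡ 28 (mod 40).
x ≡ 7 (mod 10), giving 4 solutions mod 40.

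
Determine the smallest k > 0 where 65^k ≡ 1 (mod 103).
102

103 is prime, so ord(65) divides φ(103) = 102.
Divisors of 102: 1, 2, 3, 6, 17, 34, 51, 102.
Repeated squaring: 65^1 ≡ 65, 65^2 ≡ 2, 65^4 ≡ 4, 65^8 ≡ 16, 65^16 ≡ 50, 65^32 ≡ 28, 65^64 ≡ 63 (mod 103).
Test 65^d mod 103 for each divisor d in increasing order:
65^1 ≡ 65
65^2 ≡ 2
65^3 = 65^2·65^1 ≡ 27
65^6 = 65^4·65^2 ≡ 8
65^17 = 65^16·65^1 ≡ 57
65^34 = 65^32·65^2 ≡ 56
65^51 = 65^32·65^16·65^2·65^1 ≡ 102
65^102 = 65^64·65^32·65^4·65^2 ≡ 1  ← first divisor giving 1
The order is 102.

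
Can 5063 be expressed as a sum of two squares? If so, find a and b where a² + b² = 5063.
Not possible

Factorization: 5063 = 61 × 83
By Fermat: n is sum of two squares iff every prime p ≡ 3 (mod 4) appears to even power.
Prime(s) ≡ 3 (mod 4) with odd exponent: [(83, 1)]
Therefore 5063 cannot be expressed as a² + b².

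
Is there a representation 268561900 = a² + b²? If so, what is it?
Not possible

Factorization: 268561900 = 2^2 × 5^2 × 139^3
By Fermat: n is sum of two squares iff every prime p ≡ 3 (mod 4) appears to even power.
Prime(s) ≡ 3 (mod 4) with odd exponent: [(139, 3)]
Therefore 268561900 cannot be expressed as a² + b².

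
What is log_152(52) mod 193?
119

Baby-step giant-step with step n = ⌈√193⌉ = 14.
Baby steps 152^j mod 193 (j:value) for j=0..13: 0:1, 1:152, 2:137, 3:173, 4:48, 5:155, 6:14, 7:5, 8:181, 9:106, 10:93, 11:47, 12:3, 13:70.
Giant-step multiplier: 152^(-14) ≡ 152^(192-14) = 152^178 ≡ 139 (mod 193).
Giant steps γ_i = 52·139^i mod 193: γ_0=52, γ_1=87, γ_2=127, γ_3=90, γ_4=158, γ_5=153, γ_6=37, γ_7=125, γ_8=5 (in table at j=7).
x = i·n + j = 8·14 + 7 = 119.
Check: 152^119 ≡ 52 (mod 193).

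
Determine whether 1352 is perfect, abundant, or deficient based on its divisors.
abundant

Proper divisors of 1352: sum = 1 + 2 + 4 + 8 + 13 + 26 + 52 + 104 + 169 + 338 + 676 = 1393
Since 1393 > 1352, 1352 is abundant.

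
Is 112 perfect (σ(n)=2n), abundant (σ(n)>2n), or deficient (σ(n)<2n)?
abundant

Proper divisors of 112: sum = 1 + 2 + 4 + 7 + 8 + 14 + 16 + 28 + 56 = 136
Since 136 > 112, 112 is abundant.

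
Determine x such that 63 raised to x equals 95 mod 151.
88

Baby-step giant-step with step n = ⌈√151⌉ = 13.
Baby steps 63^j mod 151 (j:value) for j=0..12: 0:1, 1:63, 2:43, 3:142, 4:37, 5:66, 6:81, 7:120, 8:10, 9:26, 10:128, 11:61, 12:68.
Giant-step multiplier: 63^(-13) ≡ 63^(150-13) = 63^137 ≡ 89 (mod 151).
Giant steps γ_i = 95·89^i mod 151: γ_0=95, γ_1=150, γ_2=62, γ_3=82, γ_4=50, γ_5=71, γ_6=128 (in table at j=10).
x = i·n + j = 6·13 + 10 = 88.
Check: 63^88 ≡ 95 (mod 151).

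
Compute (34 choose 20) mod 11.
0

Using Lucas' theorem:
Write n=34 and k=20 in base 11:
n in base 11: [3, 1]
k in base 11: [1, 9]
C(34,20) mod 11 = ∏ C(n_i, k_i) mod 11
Digit binomials (mod 11): C(3,1) = 3; C(1,9) = 0 (k_i > n_i)
Product: 3 × 0 = 0 ≡ 0 (mod 11)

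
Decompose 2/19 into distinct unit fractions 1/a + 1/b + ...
1/10 + 1/190

Greedy algorithm:
2/19: ceiling(19/2) = 10, use 1/10
1/190: ceiling(190/1) = 190, use 1/190
Result: 2/19 = 1/10 + 1/190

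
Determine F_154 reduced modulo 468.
91

Matrix identity: Q^n = [[F_(n+1), F_n], [F_n, F_(n-1)]] with Q = [[1,1],[1,0]].
n = 154 = 10011010₂. Square-and-multiply, entries mod 468:
Q^1 = [[1,1],[1,0]]
Q^2 = (Q^1)² = [[2,1],[1,1]]
Q^4 = (Q^2)² = [[5,3],[3,2]]
Q^9 = (Q^4)²·Q = [[55,34],[34,21]]
Q^19 = (Q^9)²·Q = [[213,437],[437,244]]
Q^38 = (Q^19)² = [[466,341],[341,125]]
Q^77 = (Q^38)²·Q = [[44,221],[221,291]]
Q^154 = (Q^77)² = [[233,91],[91,142]]
F_154 mod 468 = Q^154[0][1] = 91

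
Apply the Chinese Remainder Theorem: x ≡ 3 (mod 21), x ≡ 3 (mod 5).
3

Using Chinese Remainder Theorem:
M = 21 × 5 = 105
M1 = 5, M2 = 21
y1 = 5^(-1) mod 21 = 17
y2 = 21^(-1) mod 5 = 1
x = (3×5×17 + 3×21×1) mod 105 = 3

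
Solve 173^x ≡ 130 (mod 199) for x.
124

Baby-step giant-step with step n = ⌈√199⌉ = 15.
Baby steps 173^j mod 199 (j:value) for j=0..14: 0:1, 1:173, 2:79, 3:135, 4:72, 5:118, 6:116, 7:168, 8:10, 9:138, 10:193, 11:156, 12:123, 13:185, 14:165.
Giant-step multiplier: 173^(-15) ≡ 173^(198-15) = 173^183 ≡ 147 (mod 199).
Giant steps γ_i = 130·147^i mod 199: γ_0=130, γ_1=6, γ_2=86, γ_3=105, γ_4=112, γ_5=146, γ_6=169, γ_7=167, γ_8=72 (in table at j=4).
x = i·n + j = 8·15 + 4 = 124.
Check: 173^124 ≡ 130 (mod 199).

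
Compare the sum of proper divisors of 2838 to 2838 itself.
abundant

Proper divisors of 2838: sum = 1 + 2 + 3 + 6 + 11 + 22 + 33 + 43 + 66 + 86 + 129 + 258 + 473 + 946 + 1419 = 3498
Since 3498 > 2838, 2838 is abundant.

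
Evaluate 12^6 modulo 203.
57

Repeated squaring. Binary of 6 = 110.
12^1 ≡ 12 (mod 203); 12^2 ≡ 144 (mod 203); 12^4 ≡ 30 (mod 203)
12^6 = 12^2 × 12^4 ≡ 57 (mod 203)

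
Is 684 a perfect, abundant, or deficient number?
abundant

Proper divisors of 684: sum = 1 + 2 + 3 + 4 + 6 + 9 + 12 + 18 + ... + 114 + 171 + 228 + 342 (17 divisors) = 1136
Since 1136 > 684, 684 is abundant.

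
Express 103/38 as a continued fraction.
[2; 1, 2, 2, 5]

Euclidean algorithm steps:
103 = 2 × 38 + 27
38 = 1 × 27 + 11
27 = 2 × 11 + 5
11 = 2 × 5 + 1
5 = 5 × 1 + 0
Continued fraction: [2; 1, 2, 2, 5]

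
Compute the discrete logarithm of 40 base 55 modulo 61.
25

Baby-step giant-step with step n = ⌈√61⌉ = 8.
Baby steps 55^j mod 61 (j:value) for j=0..7: 0:1, 1:55, 2:36, 3:28, 4:15, 5:32, 6:52, 7:54.
Giant-step multiplier: 55^(-8) ≡ 55^(60-8) = 55^52 ≡ 16 (mod 61).
Giant steps γ_i = 40·16^i mod 61: γ_0=40, γ_1=30, γ_2=53, γ_3=55 (in table at j=1).
x = i·n + j = 3·8 + 1 = 25.
Check: 55^25 ≡ 40 (mod 61).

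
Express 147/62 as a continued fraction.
[2; 2, 1, 2, 3, 2]

Euclidean algorithm steps:
147 = 2 × 62 + 23
62 = 2 × 23 + 16
23 = 1 × 16 + 7
16 = 2 × 7 + 2
7 = 3 × 2 + 1
2 = 2 × 1 + 0
Continued fraction: [2; 2, 1, 2, 3, 2]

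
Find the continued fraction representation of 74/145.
[0; 1, 1, 23, 1, 2]

Euclidean algorithm steps:
74 = 0 × 145 + 74
145 = 1 × 74 + 71
74 = 1 × 71 + 3
71 = 23 × 3 + 2
3 = 1 × 2 + 1
2 = 2 × 1 + 0
Continued fraction: [0; 1, 1, 23, 1, 2]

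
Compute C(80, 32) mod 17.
0

Using Lucas' theorem:
Write n=80 and k=32 in base 17:
n in base 17: [4, 12]
k in base 17: [1, 15]
C(80,32) mod 17 = ∏ C(n_i, k_i) mod 17
Digit binomials (mod 17): C(4,1) = 4; C(12,15) = 0 (k_i > n_i)
Product: 4 × 0 = 0 ≡ 0 (mod 17)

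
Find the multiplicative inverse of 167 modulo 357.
62

gcd(167, 357) = 1, so the inverse exists.
Extended Euclidean algorithm on (357, 167):
357 = 2 × 167 + 23  ⟹  23 = (1)·357 + (-2)·167
167 = 7 × 23 + 6  ⟹  6 = (-7)·357 + (15)·167
23 = 3 × 6 + 5  ⟹  5 = (22)·357 + (-47)·167
6 = 1 × 5 + 1  ⟹  1 = (-29)·357 + (62)·167
So (62)·167 ≡ 1 (mod 357), i.e. 167^(-1) ≡ 62 (mod 357).
Check: 167 × 62 = 10354 ≡ 1 (mod 357)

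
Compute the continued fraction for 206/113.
[1; 1, 4, 1, 1, 1, 6]

Euclidean algorithm steps:
206 = 1 × 113 + 93
113 = 1 × 93 + 20
93 = 4 × 20 + 13
20 = 1 × 13 + 7
13 = 1 × 7 + 6
7 = 1 × 6 + 1
6 = 6 × 1 + 0
Continued fraction: [1; 1, 4, 1, 1, 1, 6]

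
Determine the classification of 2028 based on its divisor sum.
abundant

Proper divisors of 2028: sum = 1 + 2 + 3 + 4 + 6 + 12 + 13 + 26 + ... + 338 + 507 + 676 + 1014 (17 divisors) = 3096
Since 3096 > 2028, 2028 is abundant.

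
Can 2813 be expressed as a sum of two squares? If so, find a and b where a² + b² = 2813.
2² + 53² (a=2, b=53)

Factorization: 2813 = 29 × 97
By Fermat: n is sum of two squares iff every prime p ≡ 3 (mod 4) appears to even power.
All primes ≡ 3 (mod 4) appear to even power.
Search a = 0, 1, 2, … for 2813 - a² a perfect square: first hit at a = 2: 2813 - 4 = 2809 = 53².
2813 = 2² + 53² = 4 + 2809 ✓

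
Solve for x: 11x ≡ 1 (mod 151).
55

gcd(11, 151) = 1, so the inverse exists.
Extended Euclidean algorithm on (151, 11):
151 = 13 × 11 + 8  ⟹  8 = (1)·151 + (-13)·11
11 = 1 × 8 + 3  ⟹  3 = (-1)·151 + (14)·11
8 = 2 × 3 + 2  ⟹  2 = (3)·151 + (-41)·11
3 = 1 × 2 + 1  ⟹  1 = (-4)·151 + (55)·11
So (55)·11 ≡ 1 (mod 151), i.e. 11^(-1) ≡ 55 (mod 151).
Check: 11 × 55 = 605 ≡ 1 (mod 151)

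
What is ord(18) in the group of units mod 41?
5

41 is prime, so ord(18) divides φ(41) = 40.
Divisors of 40: 1, 2, 4, 5, 8, 10, 20, 40.
Repeated squaring: 18^1 ≡ 18, 18^2 ≡ 37, 18^4 ≡ 16, 18^8 ≡ 10, 18^16 ≡ 18, 18^32 ≡ 37 (mod 41).
Test 18^d mod 41 for each divisor d in increasing order:
18^1 ≡ 18
18^2 ≡ 37
18^4 ≡ 16
18^5 = 18^4·18^1 ≡ 1  ← first divisor giving 1
The order is 5.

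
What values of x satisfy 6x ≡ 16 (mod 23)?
x ≡ 18 (mod 23)

gcd(6, 23) = 1, which divides 16, so solutions exist.
Find 6^(-1) mod 23 by the extended Euclidean algorithm:
23 = 3 × 6 + 5  ⟹  5 = (1)·23 + (-3)·6
6 = 1 × 5 + 1  ⟹  1 = (-1)·23 + (4)·6
So (4)·6 ≡ 1 (mod 23), i.e. 6^(-1) ≡ 4 (mod 23).
x ≡ 4 × 16 = 64 ≡ 18 (mod 23).
Check: 6 × 18 = 108 ≡ 16 (mod 23).
Unique solution: x ≡ 18 (mod 23)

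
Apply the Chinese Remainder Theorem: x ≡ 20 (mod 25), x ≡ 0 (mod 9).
45

Using Chinese Remainder Theorem:
M = 25 × 9 = 225
M1 = 9, M2 = 25
y1 = 9^(-1) mod 25 = 14
y2 = 25^(-1) mod 9 = 4
x = (20×9×14 + 0×25×4) mod 225 = 45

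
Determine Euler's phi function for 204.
64

204 = 2^2 × 3 × 17
φ(n) = n × ∏(1 - 1/p) for each prime p dividing n
φ(204) = 204 × (1 - 1/2) × (1 - 1/3) × (1 - 1/17) = 64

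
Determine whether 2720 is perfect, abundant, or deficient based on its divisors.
abundant

Proper divisors of 2720: sum = 1 + 2 + 4 + 5 + 8 + 10 + 16 + 17 + ... + 340 + 544 + 680 + 1360 (23 divisors) = 4084
Since 4084 > 2720, 2720 is abundant.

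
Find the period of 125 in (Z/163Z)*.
18

163 is prime, so ord(125) divides φ(163) = 162.
Divisors of 162: 1, 2, 3, 6, 9, 18, 27, 54, 81, 162.
Repeated squaring: 125^1 ≡ 125, 125^2 ≡ 140, 125^4 ≡ 40, 125^8 ≡ 133, 125^16 ≡ 85, 125^32 ≡ 53, 125^64 ≡ 38, 125^128 ≡ 140 (mod 163).
Test 125^d mod 163 for each divisor d in increasing order:
125^1 ≡ 125
125^2 ≡ 140
125^3 = 125^2·125^1 ≡ 59
125^6 = 125^4·125^2 ≡ 58
125^9 = 125^8·125^1 ≡ 162
125^18 = 125^16·125^2 ≡ 1  ← first divisor giving 1
The order is 18.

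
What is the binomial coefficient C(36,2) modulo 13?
6

Using Lucas' theorem:
Write n=36 and k=2 in base 13:
n in base 13: [2, 10]
k in base 13: [0, 2]
C(36,2) mod 13 = ∏ C(n_i, k_i) mod 13
Digit binomials (mod 13): C(2,0) = 1; C(10,2) = 45 ≡ 6
Product: 1 × 6 = 6 ≡ 6 (mod 13)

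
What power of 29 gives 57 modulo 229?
120

Baby-step giant-step with step n = ⌈√229⌉ = 16.
Baby steps 29^j mod 229 (j:value) for j=0..15: 0:1, 1:29, 2:154, 3:115, 4:129, 5:77, 6:172, 7:179, 8:153, 9:86, 10:204, 11:191, 12:43, 13:102, 14:210, 15:136.
Giant-step multiplier: 29^(-16) ≡ 29^(228-16) = 29^212 ≡ 9 (mod 229).
Giant steps γ_i = 57·9^i mod 229: γ_0=57, γ_1=55, γ_2=37, γ_3=104, γ_4=20, γ_5=180, γ_6=17, γ_7=153 (in table at j=8).
x = i·n + j = 7·16 + 8 = 120.
Check: 29^120 ≡ 57 (mod 229).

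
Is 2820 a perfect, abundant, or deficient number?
abundant

Proper divisors of 2820: sum = 1 + 2 + 3 + 4 + 5 + 6 + 10 + 12 + ... + 564 + 705 + 940 + 1410 (23 divisors) = 5244
Since 5244 > 2820, 2820 is abundant.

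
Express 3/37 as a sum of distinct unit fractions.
1/13 + 1/241 + 1/115921

Greedy algorithm:
3/37: ceiling(37/3) = 13, use 1/13
2/481: ceiling(481/2) = 241, use 1/241
1/115921: ceiling(115921/1) = 115921, use 1/115921
Result: 3/37 = 1/13 + 1/241 + 1/115921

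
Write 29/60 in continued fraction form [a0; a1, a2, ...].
[0; 2, 14, 2]

Euclidean algorithm steps:
29 = 0 × 60 + 29
60 = 2 × 29 + 2
29 = 14 × 2 + 1
2 = 2 × 1 + 0
Continued fraction: [0; 2, 14, 2]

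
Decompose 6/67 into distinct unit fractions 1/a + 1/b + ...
1/12 + 1/161 + 1/129444

Greedy algorithm:
6/67: ceiling(67/6) = 12, use 1/12
5/804: ceiling(804/5) = 161, use 1/161
1/129444: ceiling(129444/1) = 129444, use 1/129444
Result: 6/67 = 1/12 + 1/161 + 1/129444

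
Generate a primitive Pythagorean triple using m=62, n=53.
(1035, 6572, 6653)

Euclid's formula: a = m² - n², b = 2mn, c = m² + n²
m = 62, n = 53
a = 62² - 53² = 3844 - 2809 = 1035
b = 2 × 62 × 53 = 6572
c = 62² + 53² = 3844 + 2809 = 6653
Verification: 1035² + 6572² = 1071225 + 43191184 = 44262409 = 6653² ✓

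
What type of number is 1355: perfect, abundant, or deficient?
deficient

Proper divisors of 1355: sum = 1 + 5 + 271 = 277
Since 277 < 1355, 1355 is deficient.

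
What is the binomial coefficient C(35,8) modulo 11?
0

Using Lucas' theorem:
Write n=35 and k=8 in base 11:
n in base 11: [3, 2]
k in base 11: [0, 8]
C(35,8) mod 11 = ∏ C(n_i, k_i) mod 11
Digit binomials (mod 11): C(3,0) = 1; C(2,8) = 0 (k_i > n_i)
Product: 1 × 0 = 0 ≡ 0 (mod 11)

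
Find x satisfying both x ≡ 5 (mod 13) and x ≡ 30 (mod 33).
96

Using Chinese Remainder Theorem:
M = 13 × 33 = 429
M1 = 33, M2 = 13
y1 = 33^(-1) mod 13 = 2
y2 = 13^(-1) mod 33 = 28
x = (5×33×2 + 30×13×28) mod 429 = 96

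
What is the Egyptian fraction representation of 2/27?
1/14 + 1/378

Greedy algorithm:
2/27: ceiling(27/2) = 14, use 1/14
1/378: ceiling(378/1) = 378, use 1/378
Result: 2/27 = 1/14 + 1/378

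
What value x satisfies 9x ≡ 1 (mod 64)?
57

gcd(9, 64) = 1, so the inverse exists.
Extended Euclidean algorithm on (64, 9):
64 = 7 × 9 + 1  ⟹  1 = (1)·64 + (-7)·9
So (-7)·9 ≡ 1 (mod 64), i.e. 9^(-1) ≡ -7 ≡ 57 (mod 64).
Check: 9 × 57 = 513 ≡ 1 (mod 64)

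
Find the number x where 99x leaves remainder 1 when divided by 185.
114

gcd(99, 185) = 1, so the inverse exists.
Extended Euclidean algorithm on (185, 99):
185 = 1 × 99 + 86  ⟹  86 = (1)·185 + (-1)·99
99 = 1 × 86 + 13  ⟹  13 = (-1)·185 + (2)·99
86 = 6 × 13 + 8  ⟹  8 = (7)·185 + (-13)·99
13 = 1 × 8 + 5  ⟹  5 = (-8)·185 + (15)·99
8 = 1 × 5 + 3  ⟹  3 = (15)·185 + (-28)·99
5 = 1 × 3 + 2  ⟹  2 = (-23)·185 + (43)·99
3 = 1 × 2 + 1  ⟹  1 = (38)·185 + (-71)·99
So (-71)·99 ≡ 1 (mod 185), i.e. 99^(-1) ≡ -71 ≡ 114 (mod 185).
Check: 99 × 114 = 11286 ≡ 1 (mod 185)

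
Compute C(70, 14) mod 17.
0

Using Lucas' theorem:
Write n=70 and k=14 in base 17:
n in base 17: [4, 2]
k in base 17: [0, 14]
C(70,14) mod 17 = ∏ C(n_i, k_i) mod 17
Digit binomials (mod 17): C(4,0) = 1; C(2,14) = 0 (k_i > n_i)
Product: 1 × 0 = 0 ≡ 0 (mod 17)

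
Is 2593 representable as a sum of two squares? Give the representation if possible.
17² + 48² (a=17, b=48)

Factorization: 2593 = 2593
By Fermat: n is sum of two squares iff every prime p ≡ 3 (mod 4) appears to even power.
All primes ≡ 3 (mod 4) appear to even power.
Search a = 0, 1, 2, … for 2593 - a² a perfect square: first hit at a = 17: 2593 - 289 = 2304 = 48².
2593 = 17² + 48² = 289 + 2304 ✓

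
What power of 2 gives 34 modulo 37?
8

Baby-step giant-step with step n = ⌈√37⌉ = 7.
Baby steps 2^j mod 37 (j:value) for j=0..6: 0:1, 1:2, 2:4, 3:8, 4:16, 5:32, 6:27.
Giant-step multiplier: 2^(-7) ≡ 2^(36-7) = 2^29 ≡ 24 (mod 37).
Giant steps γ_i = 34·24^i mod 37: γ_0=34, γ_1=2 (in table at j=1).
x = i·n + j = 1·7 + 1 = 8.
Check: 2^8 ≡ 34 (mod 37).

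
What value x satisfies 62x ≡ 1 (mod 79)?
65

gcd(62, 79) = 1, so the inverse exists.
Extended Euclidean algorithm on (79, 62):
79 = 1 × 62 + 17  ⟹  17 = (1)·79 + (-1)·62
62 = 3 × 17 + 11  ⟹  11 = (-3)·79 + (4)·62
17 = 1 × 11 + 6  ⟹  6 = (4)·79 + (-5)·62
11 = 1 × 6 + 5  ⟹  5 = (-7)·79 + (9)·62
6 = 1 × 5 + 1  ⟹  1 = (11)·79 + (-14)·62
So (-14)·62 ≡ 1 (mod 79), i.e. 62^(-1) ≡ -14 ≡ 65 (mod 79).
Check: 62 × 65 = 4030 ≡ 1 (mod 79)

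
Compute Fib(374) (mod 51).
20

Matrix identity: Q^n = [[F_(n+1), F_n], [F_n, F_(n-1)]] with Q = [[1,1],[1,0]].
n = 374 = 101110110₂. Square-and-multiply, entries mod 51:
Q^1 = [[1,1],[1,0]]
Q^2 = (Q^1)² = [[2,1],[1,1]]
Q^5 = (Q^2)²·Q = [[8,5],[5,3]]
Q^11 = (Q^5)²·Q = [[42,38],[38,4]]
Q^23 = (Q^11)²·Q = [[9,46],[46,14]]
Q^46 = (Q^23)² = [[4,38],[38,17]]
Q^93 = (Q^46)²·Q = [[14,32],[32,33]]
Q^187 = (Q^93)²·Q = [[21,47],[47,25]]
Q^374 = (Q^187)² = [[49,20],[20,29]]
F_374 mod 51 = Q^374[0][1] = 20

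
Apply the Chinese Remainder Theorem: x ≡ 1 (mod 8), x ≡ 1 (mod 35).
1

Using Chinese Remainder Theorem:
M = 8 × 35 = 280
M1 = 35, M2 = 8
y1 = 35^(-1) mod 8 = 3
y2 = 8^(-1) mod 35 = 22
x = (1×35×3 + 1×8×22) mod 280 = 1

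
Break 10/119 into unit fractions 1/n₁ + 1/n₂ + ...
1/12 + 1/1428

Greedy algorithm:
10/119: ceiling(119/10) = 12, use 1/12
1/1428: ceiling(1428/1) = 1428, use 1/1428
Result: 10/119 = 1/12 + 1/1428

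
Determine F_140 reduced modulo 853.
431

Matrix identity: Q^n = [[F_(n+1), F_n], [F_n, F_(n-1)]] with Q = [[1,1],[1,0]].
n = 140 = 10001100₂. Square-and-multiply, entries mod 853:
Q^1 = [[1,1],[1,0]]
Q^2 = (Q^1)² = [[2,1],[1,1]]
Q^4 = (Q^2)² = [[5,3],[3,2]]
Q^8 = (Q^4)² = [[34,21],[21,13]]
Q^17 = (Q^8)²·Q = [[25,744],[744,134]]
Q^35 = (Q^17)²·Q = [[293,564],[564,582]]
Q^70 = (Q^35)² = [[476,466],[466,10]]
Q^140 = (Q^70)² = [[172,431],[431,594]]
F_140 mod 853 = Q^140[0][1] = 431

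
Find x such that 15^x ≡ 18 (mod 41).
8

Baby-step giant-step with step n = ⌈√41⌉ = 7.
Baby steps 15^j mod 41 (j:value) for j=0..6: 0:1, 1:15, 2:20, 3:13, 4:31, 5:14, 6:5.
Giant-step multiplier: 15^(-7) ≡ 15^(40-7) = 15^33 ≡ 35 (mod 41).
Giant steps γ_i = 18·35^i mod 41: γ_0=18, γ_1=15 (in table at j=1).
x = i·n + j = 1·7 + 1 = 8.
Check: 15^8 ≡ 18 (mod 41).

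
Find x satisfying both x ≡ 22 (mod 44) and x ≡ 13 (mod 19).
374

Using Chinese Remainder Theorem:
M = 44 × 19 = 836
M1 = 19, M2 = 44
y1 = 19^(-1) mod 44 = 7
y2 = 44^(-1) mod 19 = 16
x = (22×19×7 + 13×44×16) mod 836 = 374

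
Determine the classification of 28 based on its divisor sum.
perfect

Proper divisors of 28: sum = 1 + 2 + 4 + 7 + 14 = 28
Since 28 = 28, 28 is perfect.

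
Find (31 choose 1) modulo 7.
3

Using Lucas' theorem:
Write n=31 and k=1 in base 7:
n in base 7: [4, 3]
k in base 7: [0, 1]
C(31,1) mod 7 = ∏ C(n_i, k_i) mod 7
Digit binomials (mod 7): C(4,0) = 1; C(3,1) = 3
Product: 1 × 3 = 3 ≡ 3 (mod 7)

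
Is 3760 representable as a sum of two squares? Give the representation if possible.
Not possible

Factorization: 3760 = 2^4 × 5 × 47
By Fermat: n is sum of two squares iff every prime p ≡ 3 (mod 4) appears to even power.
Prime(s) ≡ 3 (mod 4) with odd exponent: [(47, 1)]
Therefore 3760 cannot be expressed as a² + b².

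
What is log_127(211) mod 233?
127

Baby-step giant-step with step n = ⌈√233⌉ = 16.
Baby steps 127^j mod 233 (j:value) for j=0..15: 0:1, 1:127, 2:52, 3:80, 4:141, 5:199, 6:109, 7:96, 8:76, 9:99, 10:224, 11:22, 12:231, 13:212, 14:129, 15:73.
Giant-step multiplier: 127^(-16) ≡ 127^(232-16) = 127^216 ≡ 19 (mod 233).
Giant steps γ_i = 211·19^i mod 233: γ_0=211, γ_1=48, γ_2=213, γ_3=86, γ_4=3, γ_5=57, γ_6=151, γ_7=73 (in table at j=15).
x = i·n + j = 7·16 + 15 = 127.
Check: 127^127 ≡ 211 (mod 233).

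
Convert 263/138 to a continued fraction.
[1; 1, 9, 1, 1, 1, 1, 2]

Euclidean algorithm steps:
263 = 1 × 138 + 125
138 = 1 × 125 + 13
125 = 9 × 13 + 8
13 = 1 × 8 + 5
8 = 1 × 5 + 3
5 = 1 × 3 + 2
3 = 1 × 2 + 1
2 = 2 × 1 + 0
Continued fraction: [1; 1, 9, 1, 1, 1, 1, 2]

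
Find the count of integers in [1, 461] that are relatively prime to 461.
460

461 = 461
φ(n) = n × ∏(1 - 1/p) for each prime p dividing n
φ(461) = 461 × (1 - 1/461) = 460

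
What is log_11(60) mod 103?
74

Baby-step giant-step with step n = ⌈√103⌉ = 11.
Baby steps 11^j mod 103 (j:value) for j=0..10: 0:1, 1:11, 2:18, 3:95, 4:15, 5:62, 6:64, 7:86, 8:19, 9:3, 10:33.
Giant-step multiplier: 11^(-11) ≡ 11^(102-11) = 11^91 ≡ 21 (mod 103).
Giant steps γ_i = 60·21^i mod 103: γ_0=60, γ_1=24, γ_2=92, γ_3=78, γ_4=93, γ_5=99, γ_6=19 (in table at j=8).
x = i·n + j = 6·11 + 8 = 74.
Check: 11^74 ≡ 60 (mod 103).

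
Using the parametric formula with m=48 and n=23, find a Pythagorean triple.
(1775, 2208, 2833)

Euclid's formula: a = m² - n², b = 2mn, c = m² + n²
m = 48, n = 23
a = 48² - 23² = 2304 - 529 = 1775
b = 2 × 48 × 23 = 2208
c = 48² + 23² = 2304 + 529 = 2833
Verification: 1775² + 2208² = 3150625 + 4875264 = 8025889 = 2833² ✓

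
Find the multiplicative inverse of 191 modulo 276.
263

gcd(191, 276) = 1, so the inverse exists.
Extended Euclidean algorithm on (276, 191):
276 = 1 × 191 + 85  ⟹  85 = (1)·276 + (-1)·191
191 = 2 × 85 + 21  ⟹  21 = (-2)·276 + (3)·191
85 = 4 × 21 + 1  ⟹  1 = (9)·276 + (-13)·191
So (-13)·191 ≡ 1 (mod 276), i.e. 191^(-1) ≡ -13 ≡ 263 (mod 276).
Check: 191 × 263 = 50233 ≡ 1 (mod 276)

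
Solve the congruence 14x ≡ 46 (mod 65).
x ≡ 59 (mod 65)

gcd(14, 65) = 1, which divides 46, so solutions exist.
Find 14^(-1) mod 65 by the extended Euclidean algorithm:
65 = 4 × 14 + 9  ⟹  9 = (1)·65 + (-4)·14
14 = 1 × 9 + 5  ⟹  5 = (-1)·65 + (5)·14
9 = 1 × 5 + 4  ⟹  4 = (2)·65 + (-9)·14
5 = 1 × 4 + 1  ⟹  1 = (-3)·65 + (14)·14
So (14)·14 ≡ 1 (mod 65), i.e. 14^(-1) ≡ 14 (mod 65).
x ≡ 14 × 46 = 644 ≡ 59 (mod 65).
Check: 14 × 59 = 826 ≡ 46 (mod 65).
Unique solution: x ≡ 59 (mod 65)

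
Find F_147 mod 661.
411

Matrix identity: Q^n = [[F_(n+1), F_n], [F_n, F_(n-1)]] with Q = [[1,1],[1,0]].
n = 147 = 10010011₂. Square-and-multiply, entries mod 661:
Q^1 = [[1,1],[1,0]]
Q^2 = (Q^1)² = [[2,1],[1,1]]
Q^4 = (Q^2)² = [[5,3],[3,2]]
Q^9 = (Q^4)²·Q = [[55,34],[34,21]]
Q^18 = (Q^9)² = [[215,601],[601,275]]
Q^36 = (Q^18)² = [[250,345],[345,566]]
Q^73 = (Q^36)²·Q = [[345,411],[411,595]]
Q^147 = (Q^73)²·Q = [[66,411],[411,316]]
F_147 mod 661 = Q^147[0][1] = 411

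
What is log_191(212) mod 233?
33

Baby-step giant-step with step n = ⌈√233⌉ = 16.
Baby steps 191^j mod 233 (j:value) for j=0..15: 0:1, 1:191, 2:133, 3:6, 4:214, 5:99, 6:36, 7:119, 8:128, 9:216, 10:15, 11:69, 12:131, 13:90, 14:181, 15:87.
Giant-step multiplier: 191^(-16) ≡ 191^(232-16) = 191^216 ≡ 148 (mod 233).
Giant steps γ_i = 212·148^i mod 233: γ_0=212, γ_1=154, γ_2=191 (in table at j=1).
x = i·n + j = 2·16 + 1 = 33.
Check: 191^33 ≡ 212 (mod 233).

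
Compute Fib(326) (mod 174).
119

Matrix identity: Q^n = [[F_(n+1), F_n], [F_n, F_(n-1)]] with Q = [[1,1],[1,0]].
n = 326 = 101000110₂. Square-and-multiply, entries mod 174:
Q^1 = [[1,1],[1,0]]
Q^2 = (Q^1)² = [[2,1],[1,1]]
Q^5 = (Q^2)²·Q = [[8,5],[5,3]]
Q^10 = (Q^5)² = [[89,55],[55,34]]
Q^20 = (Q^10)² = [[158,153],[153,5]]
Q^40 = (Q^20)² = [[1,57],[57,118]]
Q^81 = (Q^40)²·Q = [[115,118],[118,171]]
Q^163 = (Q^81)²·Q = [[171,5],[5,166]]
Q^326 = (Q^163)² = [[34,119],[119,89]]
F_326 mod 174 = Q^326[0][1] = 119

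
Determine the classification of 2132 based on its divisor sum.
deficient

Proper divisors of 2132: sum = 1 + 2 + 4 + 13 + 26 + 41 + 52 + 82 + 164 + 533 + 1066 = 1984
Since 1984 < 2132, 2132 is deficient.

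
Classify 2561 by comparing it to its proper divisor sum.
deficient

Proper divisors of 2561: sum = 1 + 13 + 197 = 211
Since 211 < 2561, 2561 is deficient.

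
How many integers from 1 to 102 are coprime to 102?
32

102 = 2 × 3 × 17
φ(n) = n × ∏(1 - 1/p) for each prime p dividing n
φ(102) = 102 × (1 - 1/2) × (1 - 1/3) × (1 - 1/17) = 32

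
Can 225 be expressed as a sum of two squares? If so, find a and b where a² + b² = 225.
0² + 15² (a=0, b=15)

Factorization: 225 = 3^2 × 5^2
By Fermat: n is sum of two squares iff every prime p ≡ 3 (mod 4) appears to even power.
All primes ≡ 3 (mod 4) appear to even power.
Search a = 0, 1, 2, … for 225 - a² a perfect square: first hit at a = 0: 225 - 0 = 225 = 15².
225 = 0² + 15² = 0 + 225 ✓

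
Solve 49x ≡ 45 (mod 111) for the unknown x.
x ≡ 87 (mod 111)

gcd(49, 111) = 1, which divides 45, so solutions exist.
Find 49^(-1) mod 111 by the extended Euclidean algorithm:
111 = 2 × 49 + 13  ⟹  13 = (1)·111 + (-2)·49
49 = 3 × 13 + 10  ⟹  10 = (-3)·111 + (7)·49
13 = 1 × 10 + 3  ⟹  3 = (4)·111 + (-9)·49
10 = 3 × 3 + 1  ⟹  1 = (-15)·111 + (34)·49
So (34)·49 ≡ 1 (mod 111), i.e. 49^(-1) ≡ 34 (mod 111).
x ≡ 34 × 45 = 1530 ≡ 87 (mod 111).
Check: 49 × 87 = 4263 ≡ 45 (mod 111).
Unique solution: x ≡ 87 (mod 111)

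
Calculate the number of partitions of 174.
397125074750

p(n) counts ways to write n as a sum of positive integers (order ignored).
Euler's pentagonal recurrence: p(k) = p(k-1) + p(k-2) - p(k-5) - p(k-7) + p(k-12) + p(k-15) - ... (offsets j(3j∓1)/2, signs ++--, p(0)=1, p(<0)=0).
DP table for k = 0..173: p(0)=1, p(1)=1, p(2)=2, p(3)=3, p(4)=5, p(5)=7, p(6)=11, p(7)=15, p(8)=22, p(9)=30, p(10)=42, p(11)=56, p(12)=77, p(13)=101, p(14)=135, p(15)=176, p(16)=231, p(17)=297, p(18)=385, p(19)=490, p(20)=627, p(21)=792, p(22)=1002, p(23)=1255, p(24)=1575, p(25)=1958, p(26)=2436, p(27)=3010, p(28)=3718, p(29)=4565, p(30)=5604, p(31)=6842, p(32)=8349, p(33)=10143, p(34)=12310, p(35)=14883, p(36)=17977, p(37)=21637, p(38)=26015, p(39)=31185, p(40)=37338, p(41)=44583, p(42)=53174, p(43)=63261, p(44)=75175, p(45)=89134, p(46)=105558, p(47)=124754, p(48)=147273, p(49)=173525, p(50)=204226, p(51)=239943, p(52)=281589, p(53)=329931, p(54)=386155, p(55)=451276, p(56)=526823, p(57)=614154, p(58)=715220, p(59)=831820, p(60)=966467, p(61)=1121505, p(62)=1300156, p(63)=1505499, p(64)=1741630, p(65)=2012558, p(66)=2323520, p(67)=2679689, p(68)=3087735, p(69)=3554345, p(70)=4087968, p(71)=4697205, p(72)=5392783, p(73)=6185689, p(74)=7089500, p(75)=8118264, p(76)=9289091, p(77)=10619863, p(78)=12132164, p(79)=13848650, p(80)=15796476, p(81)=18004327, p(82)=20506255, p(83)=23338469, p(84)=26543660, p(85)=30167357, p(86)=34262962, p(87)=38887673, p(88)=44108109, p(89)=49995925, p(90)=56634173, p(91)=64112359, p(92)=72533807, p(93)=82010177, p(94)=92669720, p(95)=104651419, p(96)=118114304, p(97)=133230930, p(98)=150198136, p(99)=169229875, p(100)=190569292, p(101)=214481126, p(102)=241265379, p(103)=271248950, p(104)=304801365, p(105)=342325709, p(106)=384276336, p(107)=431149389, p(108)=483502844, p(109)=541946240, p(110)=607163746, p(111)=679903203, p(112)=761002156, p(113)=851376628, p(114)=952050665, p(115)=1064144451, p(116)=1188908248, p(117)=1327710076, p(118)=1482074143, p(119)=1653668665, p(120)=1844349560, p(121)=2056148051, p(122)=2291320912, p(123)=2552338241, p(124)=2841940500, p(125)=3163127352, p(126)=3519222692, p(127)=3913864295, p(128)=4351078600, p(129)=4835271870, p(130)=5371315400, p(131)=5964539504, p(132)=6620830889, p(133)=7346629512, p(134)=8149040695, p(135)=9035836076, p(136)=10015581680, p(137)=11097645016, p(138)=12292341831, p(139)=13610949895, p(140)=15065878135, p(141)=16670689208, p(142)=18440293320, p(143)=20390982757, p(144)=22540654445, p(145)=24908858009, p(146)=27517052599, p(147)=30388671978, p(148)=33549419497, p(149)=37027355200, p(150)=40853235313, p(151)=45060624582, p(152)=49686288421, p(153)=54770336324, p(154)=60356673280, p(155)=66493182097, p(156)=73232243759, p(157)=80630964769, p(158)=88751778802, p(159)=97662728555, p(160)=107438159466, p(161)=118159068427, p(162)=129913904637, p(163)=142798995930, p(164)=156919475295, p(165)=172389800255, p(166)=189334822579, p(167)=207890420102, p(168)=228204732751, p(169)=250438925115, p(170)=274768617130, p(171)=301384802048, p(172)=330495499613, p(173)=362326859895.
Final step: p(174) = p(173) + p(172) - p(169) - p(167) + p(162) + p(159) - p(152) - p(148) + p(139) + p(134) - p(123) - p(117) + p(104) + p(97) - p(82) - p(74) + p(57) + p(48) - p(29) - p(19)
= 362326859895 + 330495499613 - 250438925115 - 207890420102 + 129913904637 + 97662728555 - 49686288421 - 33549419497 + 13610949895 + 8149040695 - 2552338241 - 1327710076 + 304801365 + 133230930 - 20506255 - 7089500 + 614154 + 147273 - 4565 - 490
= 397125074750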